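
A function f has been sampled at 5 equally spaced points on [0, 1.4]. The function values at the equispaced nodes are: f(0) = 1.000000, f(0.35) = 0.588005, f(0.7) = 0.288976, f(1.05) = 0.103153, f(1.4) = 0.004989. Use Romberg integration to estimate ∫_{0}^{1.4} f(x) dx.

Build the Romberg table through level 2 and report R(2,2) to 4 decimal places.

0.5074

R(0,0) (trapezoid, 1 panel, h=1.4000): 0.703492
R(1,0) (trapezoid, 2 panels, h=0.7000): 0.554029
R(2,0) (trapezoid, 4 panels, h=0.3500): 0.518920
R(1,1) = 0.554029 + (0.554029 − 0.703492)/3 = 0.504208
R(2,1) = 0.518920 + (0.518920 − 0.554029)/3 = 0.507217
R(2,2) = 0.507217 + (0.507217 − 0.504208)/15 = 0.507418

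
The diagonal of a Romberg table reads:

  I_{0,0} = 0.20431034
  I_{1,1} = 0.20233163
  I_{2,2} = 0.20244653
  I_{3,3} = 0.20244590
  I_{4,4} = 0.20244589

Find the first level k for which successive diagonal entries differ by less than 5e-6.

|I_{1,1} − I_{0,0}| = 0.00197871 ≥ 5e-6
|I_{2,2} − I_{1,1}| = 0.00011490 ≥ 5e-6
|I_{3,3} − I_{2,2}| = 0.00000063 < 5e-6

k = 3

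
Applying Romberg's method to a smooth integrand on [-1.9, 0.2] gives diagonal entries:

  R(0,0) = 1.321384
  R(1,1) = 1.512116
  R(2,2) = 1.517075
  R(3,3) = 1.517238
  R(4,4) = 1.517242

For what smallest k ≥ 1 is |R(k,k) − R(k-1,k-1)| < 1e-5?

k = 4

|R(1,1) − R(0,0)| = 0.190732 ≥ 1e-5
|R(2,2) − R(1,1)| = 0.004959 ≥ 1e-5
|R(3,3) − R(2,2)| = 0.000163 ≥ 1e-5
|R(4,4) − R(3,3)| = 0.000004 < 1e-5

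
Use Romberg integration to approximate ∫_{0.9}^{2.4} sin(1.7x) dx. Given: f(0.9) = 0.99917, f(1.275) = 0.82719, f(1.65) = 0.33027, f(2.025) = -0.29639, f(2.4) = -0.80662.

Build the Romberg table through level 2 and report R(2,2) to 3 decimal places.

0.372

R(0,0) (trapezoid, 1 panel, h=1.5000): 0.14441
R(1,0) (trapezoid, 2 panels, h=0.7500): 0.31991
R(2,0) (trapezoid, 4 panels, h=0.3750): 0.35900
R(1,1) = 0.31991 + (0.31991 − 0.14441)/3 = 0.37841
R(2,1) = 0.35900 + (0.35900 − 0.31991)/3 = 0.37203
R(2,2) = 0.37203 + (0.37203 − 0.37841)/15 = 0.37160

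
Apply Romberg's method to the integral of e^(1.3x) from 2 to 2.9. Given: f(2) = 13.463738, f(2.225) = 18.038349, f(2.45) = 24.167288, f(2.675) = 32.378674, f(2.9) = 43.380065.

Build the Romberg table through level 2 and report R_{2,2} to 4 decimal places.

R_{0,0} (trapezoid, 1 panel, h=0.9000): 25.579711
R_{1,0} (trapezoid, 2 panels, h=0.4500): 23.665135
R_{2,0} (trapezoid, 4 panels, h=0.2250): 23.176398
R_{1,1} = 23.665135 + (23.665135 − 25.579711)/3 = 23.026943
R_{2,1} = 23.176398 + (23.176398 − 23.665135)/3 = 23.013486
R_{2,2} = 23.013486 + (23.013486 − 23.026943)/15 = 23.012589

23.0126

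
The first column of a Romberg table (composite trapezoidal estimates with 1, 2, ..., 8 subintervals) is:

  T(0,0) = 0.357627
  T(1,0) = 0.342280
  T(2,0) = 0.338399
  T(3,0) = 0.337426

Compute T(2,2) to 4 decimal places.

T(1,1) = (4·0.342280 − 0.357627) / 3 = 0.337164
T(2,1) = (4·0.338399 − 0.342280) / 3 = 0.337105
T(2,2) = 0.337105 + (0.337105 − 0.337164)/15 = 0.337101

0.3371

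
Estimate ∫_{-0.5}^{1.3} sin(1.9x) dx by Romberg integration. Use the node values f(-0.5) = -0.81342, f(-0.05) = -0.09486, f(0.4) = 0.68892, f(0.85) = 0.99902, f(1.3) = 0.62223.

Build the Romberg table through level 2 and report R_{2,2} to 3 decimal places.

R_{0,0} (trapezoid, 1 panel, h=1.8000): -0.17207
R_{1,0} (trapezoid, 2 panels, h=0.9000): 0.53399
R_{2,0} (trapezoid, 4 panels, h=0.4500): 0.67387
R_{1,1} = 0.53399 + (0.53399 − (-0.17207))/3 = 0.76934
R_{2,1} = 0.67387 + (0.67387 − 0.53399)/3 = 0.72050
R_{2,2} = 0.72050 + (0.72050 − 0.76934)/15 = 0.71724

0.717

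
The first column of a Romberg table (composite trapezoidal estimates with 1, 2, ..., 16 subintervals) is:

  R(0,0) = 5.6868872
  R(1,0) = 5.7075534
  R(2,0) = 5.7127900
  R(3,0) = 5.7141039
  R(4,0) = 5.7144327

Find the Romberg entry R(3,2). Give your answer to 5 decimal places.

5.71454

Richardson extrapolation on the trapezoidal column (denominator 4−1=3):
R(2,1) = (4·5.7127900 − 5.7075534) / 3 = 5.7145355
R(3,1) = (4·5.7141039 − 5.7127900) / 3 = 5.7145419
R(3,2) = 5.7145419 + (5.7145419 − 5.7145355)/15 = 5.7145423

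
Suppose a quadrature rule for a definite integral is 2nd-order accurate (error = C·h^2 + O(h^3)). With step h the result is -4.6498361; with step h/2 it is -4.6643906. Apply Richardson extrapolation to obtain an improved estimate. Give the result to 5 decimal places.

The leading error scales as h^2; refining by a factor of 2 reduces it by 2^2 = 4.
Extrapolated value = (4·A(h/2) − A(h)) / (4 − 1)
= (4·(-4.6643906) − (-4.6498361)) / 3
= -14.0077263 / 3 = -4.6692421

-4.66924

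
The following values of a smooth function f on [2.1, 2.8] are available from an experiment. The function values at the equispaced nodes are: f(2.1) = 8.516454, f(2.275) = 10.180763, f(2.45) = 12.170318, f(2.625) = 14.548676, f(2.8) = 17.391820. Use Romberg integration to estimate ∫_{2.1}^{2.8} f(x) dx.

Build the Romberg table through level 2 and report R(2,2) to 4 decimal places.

8.7013

R(0,0) (trapezoid, 1 panel, h=0.7000): 9.067896
R(1,0) (trapezoid, 2 panels, h=0.3500): 8.793559
R(2,0) (trapezoid, 4 panels, h=0.1750): 8.724431
R(1,1) = 8.793559 + (8.793559 − 9.067896)/3 = 8.702113
R(2,1) = 8.724431 + (8.724431 − 8.793559)/3 = 8.701388
R(2,2) = 8.701388 + (8.701388 − 8.702113)/15 = 8.701340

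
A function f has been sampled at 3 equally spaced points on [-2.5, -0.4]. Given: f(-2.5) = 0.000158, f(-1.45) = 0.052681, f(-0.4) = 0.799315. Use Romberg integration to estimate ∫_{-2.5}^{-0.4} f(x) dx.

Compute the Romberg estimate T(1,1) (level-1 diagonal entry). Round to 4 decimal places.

0.3536

T(0,0) (trapezoid, 1 panel, h=2.1000): 0.839447
T(1,0) (trapezoid, 2 panels, h=1.0500): 0.475038
T(1,1) = 0.475038 + (0.475038 − 0.839447)/3 = 0.353568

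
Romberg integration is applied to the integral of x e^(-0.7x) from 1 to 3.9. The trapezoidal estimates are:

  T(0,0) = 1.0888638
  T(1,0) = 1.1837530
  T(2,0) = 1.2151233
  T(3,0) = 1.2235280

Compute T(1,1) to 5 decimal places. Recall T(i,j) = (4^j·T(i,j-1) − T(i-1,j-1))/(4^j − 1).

1.21538

T(1,1) = (4·1.1837530 − 1.0888638) / 3 = 1.2153827
(Column j=1 coincides with Simpson's rule on the same nodes.)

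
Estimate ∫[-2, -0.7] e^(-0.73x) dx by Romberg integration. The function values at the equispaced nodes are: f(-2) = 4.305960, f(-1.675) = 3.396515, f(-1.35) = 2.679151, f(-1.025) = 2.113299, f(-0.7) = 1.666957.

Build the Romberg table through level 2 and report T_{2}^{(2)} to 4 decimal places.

3.6151

T_{0}^{(0)} (trapezoid, 1 panel, h=1.3000): 3.882396
T_{1}^{(0)} (trapezoid, 2 panels, h=0.6500): 3.682646
T_{2}^{(0)} (trapezoid, 4 panels, h=0.3250): 3.632013
T_{1}^{(1)} = 3.682646 + (3.682646 − 3.882396)/3 = 3.616063
T_{2}^{(1)} = 3.632013 + (3.632013 − 3.682646)/3 = 3.615135
T_{2}^{(2)} = 3.615135 + (3.615135 − 3.616063)/15 = 3.615073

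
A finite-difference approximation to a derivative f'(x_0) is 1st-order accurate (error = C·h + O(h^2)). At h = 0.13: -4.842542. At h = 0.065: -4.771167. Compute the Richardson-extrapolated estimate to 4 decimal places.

The leading error scales as h; refining by a factor of 2 reduces it by 2^1 = 2.
Extrapolated value = (2·A(h/2) − A(h)) / (2 − 1)
= (2·(-4.771167) − (-4.842542)) / 1
= -4.699792 / 1 = -4.699792

-4.6998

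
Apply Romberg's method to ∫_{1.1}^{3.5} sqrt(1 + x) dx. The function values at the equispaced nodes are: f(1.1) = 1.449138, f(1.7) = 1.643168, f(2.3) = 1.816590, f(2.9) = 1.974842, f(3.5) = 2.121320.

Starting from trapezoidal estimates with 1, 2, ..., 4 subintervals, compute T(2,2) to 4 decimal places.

4.3352

T(0,0) (trapezoid, 1 panel, h=2.4000): 4.284550
T(1,0) (trapezoid, 2 panels, h=1.2000): 4.322183
T(2,0) (trapezoid, 4 panels, h=0.6000): 4.331897
T(1,1) = 4.322183 + (4.322183 − 4.284550)/3 = 4.334727
T(2,1) = 4.331897 + (4.331897 − 4.322183)/3 = 4.335135
T(2,2) = 4.335135 + (4.335135 − 4.334727)/15 = 4.335162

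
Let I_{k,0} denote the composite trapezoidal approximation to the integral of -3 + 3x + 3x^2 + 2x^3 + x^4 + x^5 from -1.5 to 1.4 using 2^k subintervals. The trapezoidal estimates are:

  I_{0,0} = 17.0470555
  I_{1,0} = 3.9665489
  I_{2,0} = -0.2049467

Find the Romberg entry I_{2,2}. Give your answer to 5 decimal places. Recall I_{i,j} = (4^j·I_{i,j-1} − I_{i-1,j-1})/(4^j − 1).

-1.67557

I_{1,1} = 3.9665489 + (3.9665489 − 17.0470555)/3 = -0.3936200
I_{2,1} = -0.2049467 + (-0.2049467 − 3.9665489)/3 = -1.5954452
I_{2,2} = -1.5954452 + (-1.5954452 − (-0.3936200))/15 = -1.6755669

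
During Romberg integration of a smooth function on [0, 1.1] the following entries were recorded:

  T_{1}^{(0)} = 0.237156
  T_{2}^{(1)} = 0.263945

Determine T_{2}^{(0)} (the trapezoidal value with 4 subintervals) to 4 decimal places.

0.2572

From T_{2}^{(1)} = (4·T_{2}^{(0)} − T_{1}^{(0)})/3, solve for T_{2}^{(0)}:
4·T_{2}^{(0)} = 3·0.263945 + 0.237156 = 1.028991
T_{2}^{(0)} = 0.257248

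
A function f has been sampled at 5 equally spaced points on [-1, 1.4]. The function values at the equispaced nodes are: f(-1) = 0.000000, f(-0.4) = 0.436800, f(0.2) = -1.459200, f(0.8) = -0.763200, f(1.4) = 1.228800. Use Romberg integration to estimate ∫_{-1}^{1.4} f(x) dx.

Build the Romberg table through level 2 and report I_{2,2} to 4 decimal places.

I_{0,0} (trapezoid, 1 panel, h=2.4000): 1.474560
I_{1,0} (trapezoid, 2 panels, h=1.2000): -1.013760
I_{2,0} (trapezoid, 4 panels, h=0.6000): -0.702720
I_{1,1} = -1.013760 + (-1.013760 − 1.474560)/3 = -1.843200
I_{2,1} = -0.702720 + (-0.702720 − (-1.013760))/3 = -0.599040
I_{2,2} = -0.599040 + (-0.599040 − (-1.843200))/15 = -0.516096

-0.5161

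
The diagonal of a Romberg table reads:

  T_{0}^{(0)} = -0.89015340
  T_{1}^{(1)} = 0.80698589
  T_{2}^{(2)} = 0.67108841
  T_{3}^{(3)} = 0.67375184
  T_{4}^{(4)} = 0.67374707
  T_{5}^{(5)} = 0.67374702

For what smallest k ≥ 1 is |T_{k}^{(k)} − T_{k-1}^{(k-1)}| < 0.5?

|T_{1}^{(1)} − T_{0}^{(0)}| = 1.69713929 ≥ 0.5
|T_{2}^{(2)} − T_{1}^{(1)}| = 0.13589748 < 0.5

k = 2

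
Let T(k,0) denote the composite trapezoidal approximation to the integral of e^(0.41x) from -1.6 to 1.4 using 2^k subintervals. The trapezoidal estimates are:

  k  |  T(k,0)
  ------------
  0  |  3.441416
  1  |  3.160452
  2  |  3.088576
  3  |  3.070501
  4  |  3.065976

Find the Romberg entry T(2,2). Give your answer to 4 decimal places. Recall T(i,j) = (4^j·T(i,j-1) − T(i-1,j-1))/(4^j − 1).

Richardson extrapolation on the trapezoidal column (denominator 4−1=3):
T(1,1) = (4·3.160452 − 3.441416) / 3 = 3.066797
T(2,1) = (4·3.088576 − 3.160452) / 3 = 3.064617
T(2,2) = 3.064617 + (3.064617 − 3.066797)/15 = 3.064472

3.0645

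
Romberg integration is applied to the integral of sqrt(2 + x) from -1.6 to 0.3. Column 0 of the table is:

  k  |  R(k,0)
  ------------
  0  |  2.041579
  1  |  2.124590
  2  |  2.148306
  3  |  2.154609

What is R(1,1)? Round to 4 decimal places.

Richardson extrapolation on the trapezoidal column (denominator 4−1=3):
R(1,1) = (4·2.124590 − 2.041579) / 3 = 2.152260

2.1523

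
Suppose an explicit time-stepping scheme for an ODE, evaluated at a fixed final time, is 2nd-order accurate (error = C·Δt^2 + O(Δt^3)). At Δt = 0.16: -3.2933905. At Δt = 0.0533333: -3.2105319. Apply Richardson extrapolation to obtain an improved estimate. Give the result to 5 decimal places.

The leading error scales as Δt^2; refining by a factor of 3 reduces it by 3^2 = 9.
Extrapolated value = (9·A(Δt/3) − A(Δt)) / (9 − 1)
= (9·(-3.2105319) − (-3.2933905)) / 8
= -25.6013966 / 8 = -3.2001746

-3.20017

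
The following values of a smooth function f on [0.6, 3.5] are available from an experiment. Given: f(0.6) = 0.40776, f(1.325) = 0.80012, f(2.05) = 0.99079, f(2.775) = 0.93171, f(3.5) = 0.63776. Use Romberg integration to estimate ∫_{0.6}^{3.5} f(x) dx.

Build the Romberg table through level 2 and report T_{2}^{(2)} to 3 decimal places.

T_{0}^{(0)} (trapezoid, 1 panel, h=2.9000): 1.51600
T_{1}^{(0)} (trapezoid, 2 panels, h=1.4500): 2.19465
T_{2}^{(0)} (trapezoid, 4 panels, h=0.7250): 2.35290
T_{1}^{(1)} = 2.19465 + (2.19465 − 1.51600)/3 = 2.42087
T_{2}^{(1)} = 2.35290 + (2.35290 − 2.19465)/3 = 2.40565
T_{2}^{(2)} = 2.40565 + (2.40565 − 2.42087)/15 = 2.40464

2.405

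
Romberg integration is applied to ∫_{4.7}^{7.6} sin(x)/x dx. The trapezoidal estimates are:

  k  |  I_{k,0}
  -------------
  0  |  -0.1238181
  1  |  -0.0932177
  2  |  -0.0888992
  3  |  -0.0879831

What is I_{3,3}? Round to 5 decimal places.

Richardson extrapolation on the trapezoidal column (denominator 4−1=3):
I_{1,1} = -0.0932177 + (-0.0932177 − (-0.1238181))/3 = -0.0830176
I_{2,1} = (4·(-0.0888992) − (-0.0932177)) / 3 = -0.0874597
I_{3,1} = -0.0879831 + (-0.0879831 − (-0.0888992))/3 = -0.0876777
I_{2,2} = (16·(-0.0874597) − (-0.0830176)) / 15 = -0.0877558
I_{3,2} = (16·(-0.0876777) − (-0.0874597)) / 15 = -0.0876922
I_{3,3} = (64·(-0.0876922) − (-0.0877558)) / 63 = -0.0876912
(Column j=1 coincides with Simpson's rule on the same nodes.)

-0.08769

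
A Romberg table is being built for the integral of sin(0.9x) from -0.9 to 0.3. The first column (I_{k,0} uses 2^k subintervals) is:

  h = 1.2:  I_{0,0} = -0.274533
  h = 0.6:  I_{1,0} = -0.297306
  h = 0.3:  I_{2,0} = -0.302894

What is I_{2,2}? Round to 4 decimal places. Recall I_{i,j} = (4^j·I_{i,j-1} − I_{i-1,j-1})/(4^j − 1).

-0.3047

I_{1,1} = (4·(-0.297306) − (-0.274533)) / 3 = -0.304897
I_{2,1} = (4·(-0.302894) − (-0.297306)) / 3 = -0.304757
I_{2,2} = (16·(-0.304757) − (-0.304897)) / 15 = -0.304748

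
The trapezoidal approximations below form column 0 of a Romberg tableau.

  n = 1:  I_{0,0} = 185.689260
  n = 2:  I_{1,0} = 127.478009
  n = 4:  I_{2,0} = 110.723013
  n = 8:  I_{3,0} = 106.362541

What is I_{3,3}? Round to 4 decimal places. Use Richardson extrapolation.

I_{1,1} = (4·127.478009 − 185.689260) / 3 = 108.074259
I_{2,1} = (4·110.723013 − 127.478009) / 3 = 105.138014
I_{3,1} = (4·106.362541 − 110.723013) / 3 = 104.909050
I_{2,2} = (16·105.138014 − 108.074259) / 15 = 104.942264
I_{3,2} = 104.909050 + (104.909050 − 105.138014)/15 = 104.893786
I_{3,3} = 104.893786 + (104.893786 − 104.942264)/63 = 104.893017

104.8930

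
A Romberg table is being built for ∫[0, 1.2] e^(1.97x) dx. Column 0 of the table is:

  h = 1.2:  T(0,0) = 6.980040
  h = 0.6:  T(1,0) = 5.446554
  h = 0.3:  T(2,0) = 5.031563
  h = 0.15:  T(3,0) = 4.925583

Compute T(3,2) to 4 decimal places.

4.8901

Richardson extrapolation on the trapezoidal column (denominator 4−1=3):
T(2,1) = 5.031563 + (5.031563 − 5.446554)/3 = 4.893233
T(3,1) = 4.925583 + (4.925583 − 5.031563)/3 = 4.890256
T(3,2) = (16·4.890256 − 4.893233) / 15 = 4.890058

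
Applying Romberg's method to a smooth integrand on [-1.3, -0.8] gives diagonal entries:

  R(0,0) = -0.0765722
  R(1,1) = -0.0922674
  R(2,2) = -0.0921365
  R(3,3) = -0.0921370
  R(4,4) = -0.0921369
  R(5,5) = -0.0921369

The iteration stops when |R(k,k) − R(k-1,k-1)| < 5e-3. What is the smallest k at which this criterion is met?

|R(1,1) − R(0,0)| = 0.0156952 ≥ 5e-3
|R(2,2) − R(1,1)| = 0.0001309 < 5e-3

k = 2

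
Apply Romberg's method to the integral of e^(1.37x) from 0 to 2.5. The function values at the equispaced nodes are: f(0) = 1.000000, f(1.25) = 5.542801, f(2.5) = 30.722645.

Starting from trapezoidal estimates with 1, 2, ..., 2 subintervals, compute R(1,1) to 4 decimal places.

R(0,0) (trapezoid, 1 panel, h=2.5000): 39.653306
R(1,0) (trapezoid, 2 panels, h=1.2500): 26.755154
R(1,1) = 26.755154 + (26.755154 − 39.653306)/3 = 22.455770

22.4558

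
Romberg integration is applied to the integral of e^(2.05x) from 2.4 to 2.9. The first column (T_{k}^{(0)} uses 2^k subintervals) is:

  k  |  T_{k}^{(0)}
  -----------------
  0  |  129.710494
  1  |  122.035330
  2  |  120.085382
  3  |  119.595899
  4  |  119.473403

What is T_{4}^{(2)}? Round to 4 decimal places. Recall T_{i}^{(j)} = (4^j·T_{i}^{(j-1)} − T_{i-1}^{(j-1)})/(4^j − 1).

119.4326

Richardson extrapolation on the trapezoidal column (denominator 4−1=3):
T_{3}^{(1)} = 119.595899 + (119.595899 − 120.085382)/3 = 119.432738
T_{4}^{(1)} = (4·119.473403 − 119.595899) / 3 = 119.432571
T_{4}^{(2)} = 119.432571 + (119.432571 − 119.432738)/15 = 119.432560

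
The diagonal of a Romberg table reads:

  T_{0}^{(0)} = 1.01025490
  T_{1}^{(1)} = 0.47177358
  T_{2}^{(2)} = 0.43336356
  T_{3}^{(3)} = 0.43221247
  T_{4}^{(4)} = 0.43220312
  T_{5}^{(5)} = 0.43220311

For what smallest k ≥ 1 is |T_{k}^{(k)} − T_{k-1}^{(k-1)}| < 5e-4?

k = 4

|T_{1}^{(1)} − T_{0}^{(0)}| = 0.53848132 ≥ 5e-4
|T_{2}^{(2)} − T_{1}^{(1)}| = 0.03841002 ≥ 5e-4
|T_{3}^{(3)} − T_{2}^{(2)}| = 0.00115109 ≥ 5e-4
|T_{4}^{(4)} − T_{3}^{(3)}| = 0.00000935 < 5e-4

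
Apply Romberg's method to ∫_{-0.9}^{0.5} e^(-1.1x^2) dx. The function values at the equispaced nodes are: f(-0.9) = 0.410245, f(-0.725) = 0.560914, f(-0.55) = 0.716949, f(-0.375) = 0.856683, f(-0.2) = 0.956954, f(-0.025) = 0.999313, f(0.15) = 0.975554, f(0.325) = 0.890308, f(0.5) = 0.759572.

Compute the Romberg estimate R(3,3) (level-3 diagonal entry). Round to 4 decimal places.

R(0,0) (trapezoid, 1 panel, h=1.4000): 0.818872
R(1,0) (trapezoid, 2 panels, h=0.7000): 1.079304
R(2,0) (trapezoid, 4 panels, h=0.3500): 1.132028
R(3,0) (trapezoid, 8 panels, h=0.1750): 1.144777
R(1,1) = 1.079304 + (1.079304 − 0.818872)/3 = 1.166115
R(2,1) = 1.132028 + (1.132028 − 1.079304)/3 = 1.149603
R(3,1) = 1.144777 + (1.144777 − 1.132028)/3 = 1.149027
R(2,2) = 1.149603 + (1.149603 − 1.166115)/15 = 1.148502
R(3,2) = 1.149027 + (1.149027 − 1.149603)/15 = 1.148989
R(3,3) = 1.148989 + (1.148989 − 1.148502)/63 = 1.148997

1.1490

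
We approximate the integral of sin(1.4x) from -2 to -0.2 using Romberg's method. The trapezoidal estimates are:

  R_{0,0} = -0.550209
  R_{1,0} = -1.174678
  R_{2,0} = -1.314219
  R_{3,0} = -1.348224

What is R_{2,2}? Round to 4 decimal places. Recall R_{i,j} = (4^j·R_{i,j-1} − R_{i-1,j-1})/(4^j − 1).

R_{1,1} = (4·(-1.174678) − (-0.550209)) / 3 = -1.382834
R_{2,1} = (4·(-1.314219) − (-1.174678)) / 3 = -1.360733
R_{2,2} = (16·(-1.360733) − (-1.382834)) / 15 = -1.359260
(Column j=1 coincides with Simpson's rule on the same nodes.)

-1.3593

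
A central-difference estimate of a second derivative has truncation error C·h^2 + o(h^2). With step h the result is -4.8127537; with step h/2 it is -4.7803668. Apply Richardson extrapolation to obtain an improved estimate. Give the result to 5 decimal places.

-4.76957

The leading error scales as h^2; refining by a factor of 2 reduces it by 2^2 = 4.
Extrapolated value = (4·A(h/2) − A(h)) / (4 − 1)
= (4·(-4.7803668) − (-4.8127537)) / 3
= -14.3087135 / 3 = -4.7695712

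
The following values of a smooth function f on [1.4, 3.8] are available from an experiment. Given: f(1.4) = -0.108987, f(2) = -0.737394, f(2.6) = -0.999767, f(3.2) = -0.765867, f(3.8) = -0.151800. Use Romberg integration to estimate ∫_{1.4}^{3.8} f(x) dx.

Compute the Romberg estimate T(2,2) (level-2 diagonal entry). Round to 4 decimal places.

-1.6514

T(0,0) (trapezoid, 1 panel, h=2.4000): -0.312944
T(1,0) (trapezoid, 2 panels, h=1.2000): -1.356193
T(2,0) (trapezoid, 4 panels, h=0.6000): -1.580053
T(1,1) = -1.356193 + (-1.356193 − (-0.312944))/3 = -1.703943
T(2,1) = -1.580053 + (-1.580053 − (-1.356193))/3 = -1.654673
T(2,2) = -1.654673 + (-1.654673 − (-1.703943))/15 = -1.651388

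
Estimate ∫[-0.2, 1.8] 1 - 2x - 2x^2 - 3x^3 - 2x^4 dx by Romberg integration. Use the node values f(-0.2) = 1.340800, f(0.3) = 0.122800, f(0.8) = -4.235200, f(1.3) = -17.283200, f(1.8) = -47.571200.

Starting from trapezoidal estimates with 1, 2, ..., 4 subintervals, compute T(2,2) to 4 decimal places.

-20.5237

T(0,0) (trapezoid, 1 panel, h=2.0000): -46.230400
T(1,0) (trapezoid, 2 panels, h=1.0000): -27.350400
T(2,0) (trapezoid, 4 panels, h=0.5000): -22.255400
T(1,1) = -27.350400 + (-27.350400 − (-46.230400))/3 = -21.057067
T(2,1) = -22.255400 + (-22.255400 − (-27.350400))/3 = -20.557067
T(2,2) = -20.557067 + (-20.557067 − (-21.057067))/15 = -20.523734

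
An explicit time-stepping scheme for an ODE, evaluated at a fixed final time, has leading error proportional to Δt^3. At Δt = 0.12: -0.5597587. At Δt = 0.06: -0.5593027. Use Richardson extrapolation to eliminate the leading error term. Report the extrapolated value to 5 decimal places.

The leading error scales as Δt^3; refining by a factor of 2 reduces it by 2^3 = 8.
Extrapolated value = (8·A(Δt/2) − A(Δt)) / (8 − 1)
= (8·(-0.5593027) − (-0.5597587)) / 7
= -3.9146629 / 7 = -0.5592376

-0.55924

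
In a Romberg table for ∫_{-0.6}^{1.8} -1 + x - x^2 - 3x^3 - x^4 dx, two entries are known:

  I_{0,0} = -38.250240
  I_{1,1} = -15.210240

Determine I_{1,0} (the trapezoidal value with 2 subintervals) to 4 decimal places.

From I_{1,1} = (4·I_{1,0} − I_{0,0})/3, solve for I_{1,0}:
4·I_{1,0} = 3·(-15.210240) + (-38.250240) = -83.880960
I_{1,0} = -20.970240

-20.9702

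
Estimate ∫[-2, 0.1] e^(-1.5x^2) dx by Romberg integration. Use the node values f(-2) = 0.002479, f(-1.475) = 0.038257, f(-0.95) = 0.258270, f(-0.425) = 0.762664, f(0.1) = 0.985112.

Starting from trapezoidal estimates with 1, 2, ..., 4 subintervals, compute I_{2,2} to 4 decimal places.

0.8316

I_{0,0} (trapezoid, 1 panel, h=2.1000): 1.036971
I_{1,0} (trapezoid, 2 panels, h=1.0500): 0.789669
I_{2,0} (trapezoid, 4 panels, h=0.5250): 0.815318
I_{1,1} = 0.789669 + (0.789669 − 1.036971)/3 = 0.707235
I_{2,1} = 0.815318 + (0.815318 − 0.789669)/3 = 0.823868
I_{2,2} = 0.823868 + (0.823868 − 0.707235)/15 = 0.831644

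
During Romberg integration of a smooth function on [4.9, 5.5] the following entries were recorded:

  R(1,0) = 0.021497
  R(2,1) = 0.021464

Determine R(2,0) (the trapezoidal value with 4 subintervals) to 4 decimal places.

From R(2,1) = (4·R(2,0) − R(1,0))/3, solve for R(2,0):
4·R(2,0) = 3·0.021464 + 0.021497 = 0.085889
R(2,0) = 0.021472

0.0215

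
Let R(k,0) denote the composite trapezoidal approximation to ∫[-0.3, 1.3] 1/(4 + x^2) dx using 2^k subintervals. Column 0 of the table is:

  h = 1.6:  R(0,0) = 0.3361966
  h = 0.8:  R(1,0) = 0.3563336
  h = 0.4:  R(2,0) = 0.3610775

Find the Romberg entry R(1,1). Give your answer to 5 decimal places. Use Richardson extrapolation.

0.36305

Richardson extrapolation on the trapezoidal column (denominator 4−1=3):
R(1,1) = 0.3563336 + (0.3563336 − 0.3361966)/3 = 0.3630459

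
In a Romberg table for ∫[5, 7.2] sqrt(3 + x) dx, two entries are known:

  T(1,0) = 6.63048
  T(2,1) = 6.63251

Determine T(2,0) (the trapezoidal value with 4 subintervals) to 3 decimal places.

6.632

From T(2,1) = (4·T(2,0) − T(1,0))/3, solve for T(2,0):
4·T(2,0) = 3·6.63251 + 6.63048 = 26.52801
T(2,0) = 6.63200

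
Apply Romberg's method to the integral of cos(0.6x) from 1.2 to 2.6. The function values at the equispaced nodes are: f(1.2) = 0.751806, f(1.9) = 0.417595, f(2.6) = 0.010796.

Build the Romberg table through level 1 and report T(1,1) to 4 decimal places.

0.5677

T(0,0) (trapezoid, 1 panel, h=1.4000): 0.533821
T(1,0) (trapezoid, 2 panels, h=0.7000): 0.559227
T(1,1) = 0.559227 + (0.559227 − 0.533821)/3 = 0.567696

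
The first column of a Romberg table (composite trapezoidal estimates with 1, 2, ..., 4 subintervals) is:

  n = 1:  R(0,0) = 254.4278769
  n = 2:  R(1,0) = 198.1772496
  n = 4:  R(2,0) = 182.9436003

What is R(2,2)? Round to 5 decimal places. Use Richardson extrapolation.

R(1,1) = 198.1772496 + (198.1772496 − 254.4278769)/3 = 179.4270405
R(2,1) = (4·182.9436003 − 198.1772496) / 3 = 177.8657172
R(2,2) = 177.8657172 + (177.8657172 − 179.4270405)/15 = 177.7616290
(Column j=1 coincides with Simpson's rule on the same nodes.)

177.76163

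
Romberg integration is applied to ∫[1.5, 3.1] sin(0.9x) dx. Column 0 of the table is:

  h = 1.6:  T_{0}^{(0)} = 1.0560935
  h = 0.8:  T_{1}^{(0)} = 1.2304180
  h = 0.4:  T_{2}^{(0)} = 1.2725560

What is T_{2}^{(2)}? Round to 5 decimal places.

1.28647

T_{1}^{(1)} = (4·1.2304180 − 1.0560935) / 3 = 1.2885262
T_{2}^{(1)} = 1.2725560 + (1.2725560 − 1.2304180)/3 = 1.2866020
T_{2}^{(2)} = 1.2866020 + (1.2866020 − 1.2885262)/15 = 1.2864737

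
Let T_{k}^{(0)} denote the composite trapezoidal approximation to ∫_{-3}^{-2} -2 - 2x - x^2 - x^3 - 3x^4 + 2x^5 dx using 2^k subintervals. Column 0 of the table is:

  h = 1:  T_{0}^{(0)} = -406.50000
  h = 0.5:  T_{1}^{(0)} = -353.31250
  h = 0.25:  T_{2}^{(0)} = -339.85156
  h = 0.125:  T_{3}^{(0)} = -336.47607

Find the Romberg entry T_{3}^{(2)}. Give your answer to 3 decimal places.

Richardson extrapolation on the trapezoidal column (denominator 4−1=3):
T_{2}^{(1)} = -339.85156 + (-339.85156 − (-353.31250))/3 = -335.36458
T_{3}^{(1)} = -336.47607 + (-336.47607 − (-339.85156))/3 = -335.35091
T_{3}^{(2)} = -335.35091 + (-335.35091 − (-335.36458))/15 = -335.35000
(Column j=1 coincides with Simpson's rule on the same nodes.)

-335.350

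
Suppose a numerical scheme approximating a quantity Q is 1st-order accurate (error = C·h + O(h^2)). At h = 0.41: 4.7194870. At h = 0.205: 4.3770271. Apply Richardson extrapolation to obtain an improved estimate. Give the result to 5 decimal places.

The leading error scales as h; refining by a factor of 2 reduces it by 2^1 = 2.
Extrapolated value = (2·A(h/2) − A(h)) / (2 − 1)
= (2·4.3770271 − 4.7194870) / 1
= 4.0345672 / 1 = 4.0345672

4.03457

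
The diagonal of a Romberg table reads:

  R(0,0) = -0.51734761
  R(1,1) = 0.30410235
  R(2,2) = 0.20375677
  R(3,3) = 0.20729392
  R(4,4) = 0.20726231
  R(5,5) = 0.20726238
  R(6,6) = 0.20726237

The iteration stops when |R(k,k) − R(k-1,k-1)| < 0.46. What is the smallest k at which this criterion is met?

k = 2

|R(1,1) − R(0,0)| = 0.82144996 ≥ 0.46
|R(2,2) − R(1,1)| = 0.10034558 < 0.46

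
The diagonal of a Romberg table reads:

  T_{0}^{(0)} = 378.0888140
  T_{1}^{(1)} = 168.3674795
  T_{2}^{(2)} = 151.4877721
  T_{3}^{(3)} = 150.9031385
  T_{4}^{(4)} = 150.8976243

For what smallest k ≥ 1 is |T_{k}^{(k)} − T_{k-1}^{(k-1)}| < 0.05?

|T_{1}^{(1)} − T_{0}^{(0)}| = 209.7213345 ≥ 0.05
|T_{2}^{(2)} − T_{1}^{(1)}| = 16.8797074 ≥ 0.05
|T_{3}^{(3)} − T_{2}^{(2)}| = 0.5846336 ≥ 0.05
|T_{4}^{(4)} − T_{3}^{(3)}| = 0.0055142 < 0.05

k = 4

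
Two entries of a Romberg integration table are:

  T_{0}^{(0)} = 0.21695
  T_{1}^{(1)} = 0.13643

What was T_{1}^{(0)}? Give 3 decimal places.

0.157

From T_{1}^{(1)} = (4·T_{1}^{(0)} − T_{0}^{(0)})/3, solve for T_{1}^{(0)}:
4·T_{1}^{(0)} = 3·0.13643 + 0.21695 = 0.62624
T_{1}^{(0)} = 0.15656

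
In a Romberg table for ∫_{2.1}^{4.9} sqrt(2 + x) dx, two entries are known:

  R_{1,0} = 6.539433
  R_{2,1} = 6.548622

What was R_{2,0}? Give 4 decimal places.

6.5463

From R_{2,1} = (4·R_{2,0} − R_{1,0})/3, solve for R_{2,0}:
4·R_{2,0} = 3·6.548622 + 6.539433 = 26.185299
R_{2,0} = 6.546325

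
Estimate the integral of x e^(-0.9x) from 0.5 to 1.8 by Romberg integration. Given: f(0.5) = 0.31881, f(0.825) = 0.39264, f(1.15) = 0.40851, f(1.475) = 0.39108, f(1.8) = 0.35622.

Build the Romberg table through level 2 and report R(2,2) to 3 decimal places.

R(0,0) (trapezoid, 1 panel, h=1.3000): 0.43877
R(1,0) (trapezoid, 2 panels, h=0.6500): 0.48492
R(2,0) (trapezoid, 4 panels, h=0.3250): 0.49717
R(1,1) = 0.48492 + (0.48492 − 0.43877)/3 = 0.50030
R(2,1) = 0.49717 + (0.49717 − 0.48492)/3 = 0.50125
R(2,2) = 0.50125 + (0.50125 − 0.50030)/15 = 0.50131

0.501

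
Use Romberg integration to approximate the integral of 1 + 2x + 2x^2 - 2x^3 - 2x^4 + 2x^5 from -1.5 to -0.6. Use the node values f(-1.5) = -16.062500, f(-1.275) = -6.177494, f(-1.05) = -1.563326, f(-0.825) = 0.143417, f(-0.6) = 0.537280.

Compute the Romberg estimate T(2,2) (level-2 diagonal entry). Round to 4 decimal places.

-3.2053

T(0,0) (trapezoid, 1 panel, h=0.9000): -6.986349
T(1,0) (trapezoid, 2 panels, h=0.4500): -4.196671
T(2,0) (trapezoid, 4 panels, h=0.2250): -3.456003
T(1,1) = -4.196671 + (-4.196671 − (-6.986349))/3 = -3.266778
T(2,1) = -3.456003 + (-3.456003 − (-4.196671))/3 = -3.209114
T(2,2) = -3.209114 + (-3.209114 − (-3.266778))/15 = -3.205270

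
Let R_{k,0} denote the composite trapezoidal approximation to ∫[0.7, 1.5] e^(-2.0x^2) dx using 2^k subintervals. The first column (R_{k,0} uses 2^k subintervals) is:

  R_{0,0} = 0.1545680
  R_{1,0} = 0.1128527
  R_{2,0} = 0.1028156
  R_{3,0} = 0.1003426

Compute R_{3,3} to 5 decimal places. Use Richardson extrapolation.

R_{1,1} = 0.1128527 + (0.1128527 − 0.1545680)/3 = 0.0989476
R_{2,1} = (4·0.1028156 − 0.1128527) / 3 = 0.0994699
R_{3,1} = (4·0.1003426 − 0.1028156) / 3 = 0.0995183
R_{2,2} = (16·0.0994699 − 0.0989476) / 15 = 0.0995047
R_{3,2} = 0.0995183 + (0.0995183 − 0.0994699)/15 = 0.0995215
R_{3,3} = (64·0.0995215 − 0.0995047) / 63 = 0.0995218
(Column j=1 coincides with Simpson's rule on the same nodes.)

0.09952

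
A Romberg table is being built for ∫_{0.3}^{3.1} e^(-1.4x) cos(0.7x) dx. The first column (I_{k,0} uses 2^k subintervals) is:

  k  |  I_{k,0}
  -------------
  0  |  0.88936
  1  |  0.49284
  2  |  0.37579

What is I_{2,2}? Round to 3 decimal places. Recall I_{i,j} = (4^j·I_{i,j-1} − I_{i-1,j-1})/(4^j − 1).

0.335

Richardson extrapolation on the trapezoidal column (denominator 4−1=3):
I_{1,1} = 0.49284 + (0.49284 − 0.88936)/3 = 0.36067
I_{2,1} = (4·0.37579 − 0.49284) / 3 = 0.33677
I_{2,2} = 0.33677 + (0.33677 − 0.36067)/15 = 0.33518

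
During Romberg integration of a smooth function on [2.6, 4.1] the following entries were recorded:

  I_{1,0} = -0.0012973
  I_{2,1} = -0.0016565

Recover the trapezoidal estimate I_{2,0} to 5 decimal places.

From I_{2,1} = (4·I_{2,0} − I_{1,0})/3, solve for I_{2,0}:
4·I_{2,0} = 3·(-0.0016565) + (-0.0012973) = -0.0062668
I_{2,0} = -0.0015667

-0.00157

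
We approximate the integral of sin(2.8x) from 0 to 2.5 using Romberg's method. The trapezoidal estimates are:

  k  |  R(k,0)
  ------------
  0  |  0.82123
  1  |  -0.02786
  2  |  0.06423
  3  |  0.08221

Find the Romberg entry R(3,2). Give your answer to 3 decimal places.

0.088

R(2,1) = (4·0.06423 − (-0.02786)) / 3 = 0.09493
R(3,1) = (4·0.08221 − 0.06423) / 3 = 0.08820
R(3,2) = (16·0.08820 − 0.09493) / 15 = 0.08775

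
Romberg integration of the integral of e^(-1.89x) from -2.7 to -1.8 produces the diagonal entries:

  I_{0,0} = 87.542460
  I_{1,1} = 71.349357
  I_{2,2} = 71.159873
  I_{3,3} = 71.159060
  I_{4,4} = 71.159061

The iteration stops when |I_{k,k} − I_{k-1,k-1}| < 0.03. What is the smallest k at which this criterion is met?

k = 3

|I_{1,1} − I_{0,0}| = 16.193103 ≥ 0.03
|I_{2,2} − I_{1,1}| = 0.189484 ≥ 0.03
|I_{3,3} − I_{2,2}| = 0.000813 < 0.03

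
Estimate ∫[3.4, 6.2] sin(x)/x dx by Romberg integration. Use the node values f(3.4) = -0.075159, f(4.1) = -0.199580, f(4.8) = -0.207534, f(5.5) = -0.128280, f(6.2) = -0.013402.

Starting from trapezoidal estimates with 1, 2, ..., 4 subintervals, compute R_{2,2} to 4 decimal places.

R_{0,0} (trapezoid, 1 panel, h=2.8000): -0.123985
R_{1,0} (trapezoid, 2 panels, h=1.4000): -0.352540
R_{2,0} (trapezoid, 4 panels, h=0.7000): -0.405772
R_{1,1} = -0.352540 + (-0.352540 − (-0.123985))/3 = -0.428725
R_{2,1} = -0.405772 + (-0.405772 − (-0.352540))/3 = -0.423516
R_{2,2} = -0.423516 + (-0.423516 − (-0.428725))/15 = -0.423169

-0.4232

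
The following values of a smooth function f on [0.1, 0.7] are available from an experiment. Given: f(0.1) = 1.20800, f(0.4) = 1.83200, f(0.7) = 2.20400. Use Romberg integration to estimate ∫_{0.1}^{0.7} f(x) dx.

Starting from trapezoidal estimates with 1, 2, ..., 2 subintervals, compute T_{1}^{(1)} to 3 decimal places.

T_{0}^{(0)} (trapezoid, 1 panel, h=0.6000): 1.02360
T_{1}^{(0)} (trapezoid, 2 panels, h=0.3000): 1.06140
T_{1}^{(1)} = 1.06140 + (1.06140 − 1.02360)/3 = 1.07400

1.074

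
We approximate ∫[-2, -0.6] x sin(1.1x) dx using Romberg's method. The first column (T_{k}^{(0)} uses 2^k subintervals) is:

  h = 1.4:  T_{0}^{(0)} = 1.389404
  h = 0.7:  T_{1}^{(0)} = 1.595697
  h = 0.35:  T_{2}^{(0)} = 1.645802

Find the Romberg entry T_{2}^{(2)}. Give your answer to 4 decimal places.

1.6624

Richardson extrapolation on the trapezoidal column (denominator 4−1=3):
T_{1}^{(1)} = 1.595697 + (1.595697 − 1.389404)/3 = 1.664461
T_{2}^{(1)} = (4·1.645802 − 1.595697) / 3 = 1.662504
T_{2}^{(2)} = 1.662504 + (1.662504 − 1.664461)/15 = 1.662374
(Column j=1 coincides with Simpson's rule on the same nodes.)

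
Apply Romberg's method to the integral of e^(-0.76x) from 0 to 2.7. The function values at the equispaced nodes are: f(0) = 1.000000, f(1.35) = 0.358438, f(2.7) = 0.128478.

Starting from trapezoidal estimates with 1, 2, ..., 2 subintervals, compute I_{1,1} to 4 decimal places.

I_{0,0} (trapezoid, 1 panel, h=2.7000): 1.523445
I_{1,0} (trapezoid, 2 panels, h=1.3500): 1.245614
I_{1,1} = 1.245614 + (1.245614 − 1.523445)/3 = 1.153004

1.1530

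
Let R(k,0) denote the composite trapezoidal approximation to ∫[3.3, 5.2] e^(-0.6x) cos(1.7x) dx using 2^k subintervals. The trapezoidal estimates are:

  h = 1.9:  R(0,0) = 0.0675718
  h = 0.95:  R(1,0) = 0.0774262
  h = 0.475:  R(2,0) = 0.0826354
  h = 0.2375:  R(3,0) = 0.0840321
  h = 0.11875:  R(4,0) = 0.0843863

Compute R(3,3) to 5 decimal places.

0.08450

Richardson extrapolation on the trapezoidal column (denominator 4−1=3):
R(1,1) = 0.0774262 + (0.0774262 − 0.0675718)/3 = 0.0807110
R(2,1) = 0.0826354 + (0.0826354 − 0.0774262)/3 = 0.0843718
R(3,1) = 0.0840321 + (0.0840321 − 0.0826354)/3 = 0.0844977
R(2,2) = (16·0.0843718 − 0.0807110) / 15 = 0.0846159
R(3,2) = 0.0844977 + (0.0844977 − 0.0843718)/15 = 0.0845061
R(3,3) = (64·0.0845061 − 0.0846159) / 63 = 0.0845044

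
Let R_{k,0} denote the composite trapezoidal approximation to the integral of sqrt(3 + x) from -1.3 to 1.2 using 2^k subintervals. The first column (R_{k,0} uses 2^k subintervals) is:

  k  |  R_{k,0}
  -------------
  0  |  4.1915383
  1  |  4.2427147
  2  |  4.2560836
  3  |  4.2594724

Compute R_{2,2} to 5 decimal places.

Richardson extrapolation on the trapezoidal column (denominator 4−1=3):
R_{1,1} = (4·4.2427147 − 4.1915383) / 3 = 4.2597735
R_{2,1} = 4.2560836 + (4.2560836 − 4.2427147)/3 = 4.2605399
R_{2,2} = 4.2605399 + (4.2605399 − 4.2597735)/15 = 4.2605910

4.26059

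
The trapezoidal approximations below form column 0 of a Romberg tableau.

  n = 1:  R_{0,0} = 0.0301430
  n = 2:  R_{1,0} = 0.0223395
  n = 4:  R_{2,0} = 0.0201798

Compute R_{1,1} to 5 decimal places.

Richardson extrapolation on the trapezoidal column (denominator 4−1=3):
R_{1,1} = (4·0.0223395 − 0.0301430) / 3 = 0.0197383

0.01974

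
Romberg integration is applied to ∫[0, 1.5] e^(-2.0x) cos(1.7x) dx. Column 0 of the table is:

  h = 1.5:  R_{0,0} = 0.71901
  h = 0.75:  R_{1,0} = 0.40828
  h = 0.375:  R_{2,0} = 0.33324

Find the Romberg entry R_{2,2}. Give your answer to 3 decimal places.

Richardson extrapolation on the trapezoidal column (denominator 4−1=3):
R_{1,1} = 0.40828 + (0.40828 − 0.71901)/3 = 0.30470
R_{2,1} = 0.33324 + (0.33324 − 0.40828)/3 = 0.30823
R_{2,2} = (16·0.30823 − 0.30470) / 15 = 0.30847

0.308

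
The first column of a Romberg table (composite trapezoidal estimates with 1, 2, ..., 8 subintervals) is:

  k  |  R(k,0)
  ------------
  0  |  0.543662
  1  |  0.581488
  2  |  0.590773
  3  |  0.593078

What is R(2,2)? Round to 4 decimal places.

Richardson extrapolation on the trapezoidal column (denominator 4−1=3):
R(1,1) = (4·0.581488 − 0.543662) / 3 = 0.594097
R(2,1) = 0.590773 + (0.590773 − 0.581488)/3 = 0.593868
R(2,2) = (16·0.593868 − 0.594097) / 15 = 0.593853

0.5939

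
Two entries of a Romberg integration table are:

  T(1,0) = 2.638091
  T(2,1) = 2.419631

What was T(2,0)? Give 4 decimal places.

From T(2,1) = (4·T(2,0) − T(1,0))/3, solve for T(2,0):
4·T(2,0) = 3·2.419631 + 2.638091 = 9.896984
T(2,0) = 2.474246

2.4742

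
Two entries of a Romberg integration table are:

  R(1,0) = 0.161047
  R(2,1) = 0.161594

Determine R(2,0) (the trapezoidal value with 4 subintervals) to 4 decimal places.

From R(2,1) = (4·R(2,0) − R(1,0))/3, solve for R(2,0):
4·R(2,0) = 3·0.161594 + 0.161047 = 0.645829
R(2,0) = 0.161457

0.1615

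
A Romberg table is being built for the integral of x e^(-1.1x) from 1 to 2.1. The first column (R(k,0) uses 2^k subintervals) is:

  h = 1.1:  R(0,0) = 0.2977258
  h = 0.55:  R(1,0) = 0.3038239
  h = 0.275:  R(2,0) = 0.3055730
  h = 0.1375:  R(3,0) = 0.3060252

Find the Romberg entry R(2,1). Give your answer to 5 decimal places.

0.30616

R(2,1) = (4·0.3055730 − 0.3038239) / 3 = 0.3061560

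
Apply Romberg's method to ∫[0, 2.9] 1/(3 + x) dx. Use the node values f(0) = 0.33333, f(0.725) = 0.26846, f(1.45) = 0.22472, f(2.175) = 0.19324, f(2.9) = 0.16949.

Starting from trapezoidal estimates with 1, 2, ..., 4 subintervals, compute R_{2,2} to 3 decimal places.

R_{0,0} (trapezoid, 1 panel, h=2.9000): 0.72909
R_{1,0} (trapezoid, 2 panels, h=1.4500): 0.69039
R_{2,0} (trapezoid, 4 panels, h=0.7250): 0.67993
R_{1,1} = 0.69039 + (0.69039 − 0.72909)/3 = 0.67749
R_{2,1} = 0.67993 + (0.67993 − 0.69039)/3 = 0.67644
R_{2,2} = 0.67644 + (0.67644 − 0.67749)/15 = 0.67637

0.676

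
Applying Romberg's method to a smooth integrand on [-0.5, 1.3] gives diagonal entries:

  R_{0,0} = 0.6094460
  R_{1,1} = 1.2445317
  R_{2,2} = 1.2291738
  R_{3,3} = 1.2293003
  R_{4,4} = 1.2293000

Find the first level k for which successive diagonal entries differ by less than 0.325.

|R_{1,1} − R_{0,0}| = 0.6350857 ≥ 0.325
|R_{2,2} − R_{1,1}| = 0.0153579 < 0.325

k = 2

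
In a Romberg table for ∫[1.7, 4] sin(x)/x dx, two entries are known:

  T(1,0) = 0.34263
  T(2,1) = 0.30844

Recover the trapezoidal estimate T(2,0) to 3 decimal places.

0.317

From T(2,1) = (4·T(2,0) − T(1,0))/3, solve for T(2,0):
4·T(2,0) = 3·0.30844 + 0.34263 = 1.26795
T(2,0) = 0.31699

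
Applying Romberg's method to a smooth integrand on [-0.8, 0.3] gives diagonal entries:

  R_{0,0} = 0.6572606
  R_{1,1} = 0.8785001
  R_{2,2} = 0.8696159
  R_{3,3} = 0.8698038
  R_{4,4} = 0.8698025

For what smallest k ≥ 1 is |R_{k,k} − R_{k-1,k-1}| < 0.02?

|R_{1,1} − R_{0,0}| = 0.2212395 ≥ 0.02
|R_{2,2} − R_{1,1}| = 0.0088842 < 0.02

k = 2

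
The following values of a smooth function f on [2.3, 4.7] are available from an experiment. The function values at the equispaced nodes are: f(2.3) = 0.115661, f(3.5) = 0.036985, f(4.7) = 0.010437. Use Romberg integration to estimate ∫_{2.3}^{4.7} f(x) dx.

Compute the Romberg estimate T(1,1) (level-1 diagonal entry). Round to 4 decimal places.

T(0,0) (trapezoid, 1 panel, h=2.4000): 0.151318
T(1,0) (trapezoid, 2 panels, h=1.2000): 0.120041
T(1,1) = 0.120041 + (0.120041 − 0.151318)/3 = 0.109615

0.1096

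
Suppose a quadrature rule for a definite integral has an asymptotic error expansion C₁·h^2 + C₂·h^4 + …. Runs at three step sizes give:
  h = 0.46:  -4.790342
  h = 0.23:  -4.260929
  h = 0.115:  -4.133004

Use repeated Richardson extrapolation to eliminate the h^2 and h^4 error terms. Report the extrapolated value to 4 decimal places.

First eliminate the h^2 term (factor 2^2 = 4):
  B₁ = (4·(-4.260929) − (-4.790342))/3 = -4.084458
  B₂ = (4·(-4.133004) − (-4.260929))/3 = -4.090362
Then eliminate the h^4 term (factor 2^4 = 16):
  (16·(-4.090362) − (-4.084458))/15 = -4.090756

-4.0908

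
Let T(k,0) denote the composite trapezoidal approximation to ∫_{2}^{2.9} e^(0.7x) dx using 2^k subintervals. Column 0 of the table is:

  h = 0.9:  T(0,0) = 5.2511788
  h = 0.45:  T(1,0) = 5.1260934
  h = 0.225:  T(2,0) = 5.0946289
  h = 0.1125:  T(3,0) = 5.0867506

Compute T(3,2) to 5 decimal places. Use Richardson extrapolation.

Richardson extrapolation on the trapezoidal column (denominator 4−1=3):
T(2,1) = (4·5.0946289 − 5.1260934) / 3 = 5.0841407
T(3,1) = (4·5.0867506 − 5.0946289) / 3 = 5.0841245
T(3,2) = 5.0841245 + (5.0841245 − 5.0841407)/15 = 5.0841234

5.08412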